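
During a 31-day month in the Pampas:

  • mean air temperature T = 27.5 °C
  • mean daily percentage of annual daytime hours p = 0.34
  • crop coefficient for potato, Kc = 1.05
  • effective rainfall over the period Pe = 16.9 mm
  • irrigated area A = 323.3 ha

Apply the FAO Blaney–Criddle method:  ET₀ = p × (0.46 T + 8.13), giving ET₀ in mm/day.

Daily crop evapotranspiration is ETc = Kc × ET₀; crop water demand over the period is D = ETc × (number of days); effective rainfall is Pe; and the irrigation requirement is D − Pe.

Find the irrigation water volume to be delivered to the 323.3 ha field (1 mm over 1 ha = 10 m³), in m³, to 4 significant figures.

688900 m³

ET₀ = 0.34 × (0.46 × 27.5 + 8.13) = 0.34 × 20.780 = 7.0652 mm/d
ETc = Kc × ET₀ = 1.05 × 7.0652 = 7.4185 mm/d
Crop demand D = ETc × 31 d = 7.4185 × 31 = 229.974 mm
D − Pe = 229.974 − 16.9 = 213.074 mm
Volume = 213.074 mm × 323.3 ha × 10 = 688868.2 m³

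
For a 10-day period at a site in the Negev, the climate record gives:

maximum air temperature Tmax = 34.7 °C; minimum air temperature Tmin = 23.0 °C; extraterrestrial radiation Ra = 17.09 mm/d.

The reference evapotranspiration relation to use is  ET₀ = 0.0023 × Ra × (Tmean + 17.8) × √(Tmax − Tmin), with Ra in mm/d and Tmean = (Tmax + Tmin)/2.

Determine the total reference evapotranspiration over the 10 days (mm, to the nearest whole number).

63 mm

Tmean = (34.7 + 23.0)/2 = 28.85 °C
ET₀ = 0.0023 × 17.09 × (28.85 + 17.8) × √11.7 = 0.0023 × 17.09 × 46.65 × 3.4205 = 6.2721 mm/d
Over 10 days: 6.2721 × 10 = 62.721 mm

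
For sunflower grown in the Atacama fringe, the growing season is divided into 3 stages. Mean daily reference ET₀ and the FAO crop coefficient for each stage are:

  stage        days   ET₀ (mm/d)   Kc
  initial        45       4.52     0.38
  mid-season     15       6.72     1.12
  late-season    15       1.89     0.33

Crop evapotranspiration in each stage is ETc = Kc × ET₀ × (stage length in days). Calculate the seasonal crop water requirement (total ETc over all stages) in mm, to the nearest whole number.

200 mm

initial: 0.38 × 4.52 × 45 = 77.29 mm
mid-season: 1.12 × 6.72 × 15 = 112.90 mm
late-season: 0.33 × 1.89 × 15 = 9.36 mm
Seasonal total = 199.55 mm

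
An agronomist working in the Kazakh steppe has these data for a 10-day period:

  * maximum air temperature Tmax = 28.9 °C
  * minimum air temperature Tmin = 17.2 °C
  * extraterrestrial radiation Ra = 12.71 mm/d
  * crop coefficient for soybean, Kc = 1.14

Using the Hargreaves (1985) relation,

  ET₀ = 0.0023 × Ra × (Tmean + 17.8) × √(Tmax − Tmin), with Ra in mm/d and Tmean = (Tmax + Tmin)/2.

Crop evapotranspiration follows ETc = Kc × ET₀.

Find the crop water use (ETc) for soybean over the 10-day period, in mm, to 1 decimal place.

Tmean = (28.9 + 17.2)/2 = 23.05 °C
ET₀ = 0.0023 × 12.71 × (23.05 + 17.8) × √11.7 = 0.0023 × 12.71 × 40.85 × 3.4205 = 4.0847 mm/d
ETc = Kc × ET₀ = 1.14 × 4.0847 = 4.6566 mm/d
Over 10 days: 4.6566 × 10 = 46.566 mm

46.6 mm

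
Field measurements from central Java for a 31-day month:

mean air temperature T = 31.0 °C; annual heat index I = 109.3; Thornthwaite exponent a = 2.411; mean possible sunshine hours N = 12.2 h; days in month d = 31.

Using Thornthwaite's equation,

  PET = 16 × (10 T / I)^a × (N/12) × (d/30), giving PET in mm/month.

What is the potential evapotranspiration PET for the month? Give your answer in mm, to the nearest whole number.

208 mm

10T/I = 10 × 31.0 / 109.3 = 2.8362
(10T/I)^a = 2.8362^2.411 = 12.3466
Uncorrected PET = 16 × 12.3466 = 197.546 mm
Correction = (N/12)(d/30) = (12.2/12)(31/30) = 1.0506
PET = 197.546 × 1.0506 = 207.542 mm/month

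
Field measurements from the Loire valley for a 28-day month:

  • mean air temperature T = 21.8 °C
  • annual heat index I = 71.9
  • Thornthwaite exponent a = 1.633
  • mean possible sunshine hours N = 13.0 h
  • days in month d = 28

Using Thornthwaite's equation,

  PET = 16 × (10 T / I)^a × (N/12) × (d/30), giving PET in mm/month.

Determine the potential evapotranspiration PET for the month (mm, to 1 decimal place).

99.0 mm

10T/I = 10 × 21.8 / 71.9 = 3.0320
(10T/I)^a = 3.0320^1.633 = 6.1188
Uncorrected PET = 16 × 6.1188 = 97.901 mm
Correction = (N/12)(d/30) = (13.0/12)(28/30) = 1.0111
PET = 97.901 × 1.0111 = 98.988 mm/month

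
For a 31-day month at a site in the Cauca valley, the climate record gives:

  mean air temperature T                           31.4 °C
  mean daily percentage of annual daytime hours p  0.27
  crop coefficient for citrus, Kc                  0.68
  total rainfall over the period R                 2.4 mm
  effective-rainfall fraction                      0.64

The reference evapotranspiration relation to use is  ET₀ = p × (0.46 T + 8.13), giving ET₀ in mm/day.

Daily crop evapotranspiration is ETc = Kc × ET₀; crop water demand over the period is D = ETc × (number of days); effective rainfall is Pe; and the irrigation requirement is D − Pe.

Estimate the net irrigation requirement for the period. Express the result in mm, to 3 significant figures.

127 mm

ET₀ = 0.27 × (0.46 × 31.4 + 8.13) = 0.27 × 22.574 = 6.0950 mm/d
ETc = Kc × ET₀ = 0.68 × 6.0950 = 4.1446 mm/d
Crop demand D = ETc × 31 d = 4.1446 × 31 = 128.483 mm
Pe = 0.64 × 2.4 = 1.536 mm
D − Pe = 128.483 − 1.536 = 126.947 mm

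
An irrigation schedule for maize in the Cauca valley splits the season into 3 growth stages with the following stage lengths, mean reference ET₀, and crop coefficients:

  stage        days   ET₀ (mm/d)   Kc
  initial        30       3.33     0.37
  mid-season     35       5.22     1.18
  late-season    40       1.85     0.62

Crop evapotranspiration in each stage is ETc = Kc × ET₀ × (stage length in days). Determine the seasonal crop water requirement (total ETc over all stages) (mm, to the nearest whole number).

298 mm

initial: 0.37 × 3.33 × 30 = 36.96 mm
mid-season: 1.18 × 5.22 × 35 = 215.59 mm
late-season: 0.62 × 1.85 × 40 = 45.88 mm
Seasonal total = 298.43 mm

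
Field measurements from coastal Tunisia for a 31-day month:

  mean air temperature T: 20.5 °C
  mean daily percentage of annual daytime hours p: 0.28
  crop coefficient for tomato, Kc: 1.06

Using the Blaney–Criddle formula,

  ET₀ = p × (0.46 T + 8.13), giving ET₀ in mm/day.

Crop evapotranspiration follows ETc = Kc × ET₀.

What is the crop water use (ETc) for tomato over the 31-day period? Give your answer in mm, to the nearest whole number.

162 mm

ET₀ = 0.28 × (0.46 × 20.5 + 8.13) = 0.28 × 17.560 = 4.9168 mm/d
ETc = Kc × ET₀ = 1.06 × 4.9168 = 5.2118 mm/d
Over 31 days: 5.2118 × 31 = 161.566 mm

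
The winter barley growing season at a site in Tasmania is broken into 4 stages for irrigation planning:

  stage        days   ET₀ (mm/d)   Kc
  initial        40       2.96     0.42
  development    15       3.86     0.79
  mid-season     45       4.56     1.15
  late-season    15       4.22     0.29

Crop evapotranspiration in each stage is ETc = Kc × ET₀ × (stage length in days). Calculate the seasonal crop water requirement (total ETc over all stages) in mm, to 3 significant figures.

350 mm

initial: 0.42 × 2.96 × 40 = 49.73 mm
development: 0.79 × 3.86 × 15 = 45.74 mm
mid-season: 1.15 × 4.56 × 45 = 235.98 mm
late-season: 0.29 × 4.22 × 15 = 18.36 mm
Seasonal total = 349.81 mm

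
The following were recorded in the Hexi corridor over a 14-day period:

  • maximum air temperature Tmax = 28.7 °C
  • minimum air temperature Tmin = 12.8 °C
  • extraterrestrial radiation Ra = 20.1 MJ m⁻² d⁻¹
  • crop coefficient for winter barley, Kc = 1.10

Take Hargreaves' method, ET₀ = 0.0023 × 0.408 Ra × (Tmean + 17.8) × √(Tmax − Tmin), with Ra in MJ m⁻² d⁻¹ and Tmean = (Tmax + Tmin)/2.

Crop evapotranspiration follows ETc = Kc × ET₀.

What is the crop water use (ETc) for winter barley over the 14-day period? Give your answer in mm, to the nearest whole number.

Tmean = (28.7 + 12.8)/2 = 20.75 °C
0.408 Ra = 0.408 × 20.1 = 8.2008 mm/d equivalent
ET₀ = 0.0023 × 8.2008 × (20.75 + 17.8) × √15.9 = 0.0023 × 8.2008 × 38.55 × 3.9875 = 2.8994 mm/d
ETc = Kc × ET₀ = 1.10 × 2.8994 = 3.1893 mm/d
Over 14 days: 3.1893 × 14 = 44.650 mm

45 mm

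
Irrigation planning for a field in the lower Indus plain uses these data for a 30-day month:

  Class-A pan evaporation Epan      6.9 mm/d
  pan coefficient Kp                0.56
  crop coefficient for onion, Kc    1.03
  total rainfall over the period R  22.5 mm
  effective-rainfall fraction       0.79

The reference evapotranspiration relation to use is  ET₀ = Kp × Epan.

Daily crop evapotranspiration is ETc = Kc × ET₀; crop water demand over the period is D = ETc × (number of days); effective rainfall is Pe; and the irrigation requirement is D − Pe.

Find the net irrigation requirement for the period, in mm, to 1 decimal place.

101.6 mm

ET₀ = 0.56 × 6.9 = 3.8640 mm/d
ETc = Kc × ET₀ = 1.03 × 3.8640 = 3.9799 mm/d
Crop demand D = ETc × 30 d = 3.9799 × 30 = 119.397 mm
Pe = 0.79 × 22.5 = 17.775 mm
D − Pe = 119.397 − 17.775 = 101.622 mm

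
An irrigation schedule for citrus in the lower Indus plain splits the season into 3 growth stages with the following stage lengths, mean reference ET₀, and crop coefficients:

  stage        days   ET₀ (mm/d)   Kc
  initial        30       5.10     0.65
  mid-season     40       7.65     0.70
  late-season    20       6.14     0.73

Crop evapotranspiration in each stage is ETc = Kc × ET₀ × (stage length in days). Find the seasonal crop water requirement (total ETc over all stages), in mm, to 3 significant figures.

403 mm

initial: 0.65 × 5.10 × 30 = 99.45 mm
mid-season: 0.70 × 7.65 × 40 = 214.20 mm
late-season: 0.73 × 6.14 × 20 = 89.64 mm
Seasonal total = 403.29 mm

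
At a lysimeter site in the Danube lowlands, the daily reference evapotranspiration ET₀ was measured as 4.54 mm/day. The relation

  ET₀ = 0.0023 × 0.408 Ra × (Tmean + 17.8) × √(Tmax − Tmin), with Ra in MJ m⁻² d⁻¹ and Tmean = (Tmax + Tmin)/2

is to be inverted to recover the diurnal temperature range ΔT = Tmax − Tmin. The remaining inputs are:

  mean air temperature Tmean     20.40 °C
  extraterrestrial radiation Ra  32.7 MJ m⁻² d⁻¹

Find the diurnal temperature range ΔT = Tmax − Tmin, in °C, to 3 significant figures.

√ΔT = ET₀ / [0.0023 × 0.408 × Ra × (Tmean+17.8)] = 4.54 / (0.0023 × 13.3416 × 38.20) = 3.8731
ΔT = 3.8731² = 15.001 °C

15.0 °C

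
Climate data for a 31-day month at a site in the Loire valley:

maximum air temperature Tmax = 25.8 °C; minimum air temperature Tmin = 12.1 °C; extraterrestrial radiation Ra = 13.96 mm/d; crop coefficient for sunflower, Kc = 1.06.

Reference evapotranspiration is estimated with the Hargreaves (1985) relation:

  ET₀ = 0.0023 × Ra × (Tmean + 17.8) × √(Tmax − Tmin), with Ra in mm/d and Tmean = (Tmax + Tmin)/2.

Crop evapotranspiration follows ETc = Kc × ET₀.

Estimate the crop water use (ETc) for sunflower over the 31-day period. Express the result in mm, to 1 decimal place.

Tmean = (25.8 + 12.1)/2 = 18.95 °C
ET₀ = 0.0023 × 13.96 × (18.95 + 17.8) × √13.7 = 0.0023 × 13.96 × 36.75 × 3.7014 = 4.3675 mm/d
ETc = Kc × ET₀ = 1.06 × 4.3675 = 4.6296 mm/d
Over 31 days: 4.6296 × 31 = 143.518 mm

143.5 mm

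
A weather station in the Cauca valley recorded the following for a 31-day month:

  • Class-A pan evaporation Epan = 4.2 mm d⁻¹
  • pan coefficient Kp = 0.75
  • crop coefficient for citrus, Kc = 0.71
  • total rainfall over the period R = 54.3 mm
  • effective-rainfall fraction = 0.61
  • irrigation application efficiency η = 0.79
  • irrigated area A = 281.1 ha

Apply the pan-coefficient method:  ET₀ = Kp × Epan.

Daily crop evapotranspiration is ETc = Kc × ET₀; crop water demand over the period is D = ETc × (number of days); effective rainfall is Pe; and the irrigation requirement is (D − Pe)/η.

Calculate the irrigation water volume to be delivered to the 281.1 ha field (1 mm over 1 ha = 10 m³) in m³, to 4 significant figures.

ET₀ = 0.75 × 4.2 = 3.1500 mm/d
ETc = Kc × ET₀ = 0.71 × 3.1500 = 2.2365 mm/d
Crop demand D = ETc × 31 d = 2.2365 × 31 = 69.332 mm
Pe = 0.61 × 54.3 = 33.123 mm
D − Pe = 69.332 − 33.123 = 36.209 mm
Gross irrigation = 36.209 / 0.79 = 45.834 mm
Volume = 45.834 mm × 281.1 ha × 10 = 128839.4 m³

128800 m³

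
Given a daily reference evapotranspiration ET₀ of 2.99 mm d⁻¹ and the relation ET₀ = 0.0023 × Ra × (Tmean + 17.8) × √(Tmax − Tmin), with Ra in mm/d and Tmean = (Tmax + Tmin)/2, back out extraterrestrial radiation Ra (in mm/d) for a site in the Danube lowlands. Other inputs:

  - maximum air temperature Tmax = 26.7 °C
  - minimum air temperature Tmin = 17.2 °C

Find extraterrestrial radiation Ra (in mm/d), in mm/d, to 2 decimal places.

10.61 mm/d

Tmean = 21.95 °C; √ΔT = 3.0822
Ra = ET₀ / [0.0023 × (Tmean+17.8) × √ΔT] = 2.99 / (0.0023 × 39.75 × 3.0822) = 10.611 mm/d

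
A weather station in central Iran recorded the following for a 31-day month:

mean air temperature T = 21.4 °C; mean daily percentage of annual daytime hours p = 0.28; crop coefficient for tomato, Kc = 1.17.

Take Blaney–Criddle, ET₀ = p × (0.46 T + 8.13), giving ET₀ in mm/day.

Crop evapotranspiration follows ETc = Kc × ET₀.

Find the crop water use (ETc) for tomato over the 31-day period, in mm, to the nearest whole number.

183 mm

ET₀ = 0.28 × (0.46 × 21.4 + 8.13) = 0.28 × 17.974 = 5.0327 mm/d
ETc = Kc × ET₀ = 1.17 × 5.0327 = 5.8883 mm/d
Over 31 days: 5.8883 × 31 = 182.537 mm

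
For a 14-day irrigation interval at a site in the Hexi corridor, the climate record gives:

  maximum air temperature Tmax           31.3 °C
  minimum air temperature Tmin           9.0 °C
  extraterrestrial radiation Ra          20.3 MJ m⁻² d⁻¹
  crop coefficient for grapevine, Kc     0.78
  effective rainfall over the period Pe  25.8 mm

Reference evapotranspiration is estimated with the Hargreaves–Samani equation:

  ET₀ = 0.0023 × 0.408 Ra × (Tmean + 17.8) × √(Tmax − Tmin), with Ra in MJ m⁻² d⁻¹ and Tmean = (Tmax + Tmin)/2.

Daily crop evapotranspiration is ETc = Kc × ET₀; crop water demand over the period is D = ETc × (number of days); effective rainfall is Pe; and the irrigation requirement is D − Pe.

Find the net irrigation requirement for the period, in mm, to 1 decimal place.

11.5 mm

Tmean = (31.3 + 9.0)/2 = 20.15 °C
0.408 Ra = 0.408 × 20.3 = 8.2824 mm/d equivalent
ET₀ = 0.0023 × 8.2824 × (20.15 + 17.8) × √22.3 = 0.0023 × 8.2824 × 37.95 × 4.7223 = 3.4139 mm/d
ETc = Kc × ET₀ = 0.78 × 3.4139 = 2.6628 mm/d
Crop demand D = ETc × 14 d = 2.6628 × 14 = 37.279 mm
D − Pe = 37.279 − 25.8 = 11.479 mm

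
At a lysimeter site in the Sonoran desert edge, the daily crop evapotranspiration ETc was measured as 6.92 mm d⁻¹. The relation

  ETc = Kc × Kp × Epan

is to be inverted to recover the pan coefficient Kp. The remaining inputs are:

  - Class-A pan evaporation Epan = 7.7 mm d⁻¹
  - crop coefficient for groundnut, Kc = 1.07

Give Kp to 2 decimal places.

ETc = Kc × Kp × Epan  ⇒  Kp = ETc / (Kc × Epan)
Kp = 6.92 / (1.07 × 7.7) = 6.92 / 8.239 = 0.8399

0.84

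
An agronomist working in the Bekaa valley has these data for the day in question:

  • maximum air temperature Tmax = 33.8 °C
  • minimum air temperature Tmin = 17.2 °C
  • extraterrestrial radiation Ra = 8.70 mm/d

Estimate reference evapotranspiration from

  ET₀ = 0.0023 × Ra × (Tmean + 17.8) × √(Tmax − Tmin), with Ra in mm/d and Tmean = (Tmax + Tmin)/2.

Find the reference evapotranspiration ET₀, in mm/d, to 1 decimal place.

3.5 mm/d

Tmean = (33.8 + 17.2)/2 = 25.50 °C
ET₀ = 0.0023 × 8.70 × (25.50 + 17.8) × √16.6 = 0.0023 × 8.70 × 43.30 × 4.0743 = 3.5301 mm/d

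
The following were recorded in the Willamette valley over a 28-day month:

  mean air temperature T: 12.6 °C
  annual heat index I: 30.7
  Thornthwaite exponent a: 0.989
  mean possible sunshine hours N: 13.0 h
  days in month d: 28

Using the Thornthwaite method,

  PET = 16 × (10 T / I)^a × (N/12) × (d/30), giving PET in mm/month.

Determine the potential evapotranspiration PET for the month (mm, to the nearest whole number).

65 mm

10T/I = 10 × 12.6 / 30.7 = 4.1042
(10T/I)^a = 4.1042^0.989 = 4.0409
Uncorrected PET = 16 × 4.0409 = 64.654 mm
Correction = (N/12)(d/30) = (13.0/12)(28/30) = 1.0111
PET = 64.654 × 1.0111 = 65.372 mm/month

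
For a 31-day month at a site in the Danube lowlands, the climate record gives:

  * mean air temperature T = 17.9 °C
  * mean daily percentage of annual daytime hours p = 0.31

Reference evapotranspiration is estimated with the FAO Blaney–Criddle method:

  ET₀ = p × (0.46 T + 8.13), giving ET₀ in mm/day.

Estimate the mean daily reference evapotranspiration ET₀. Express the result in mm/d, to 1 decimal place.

ET₀ = 0.31 × (0.46 × 17.9 + 8.13) = 0.31 × 16.364 = 5.0728 mm/d

5.1 mm/d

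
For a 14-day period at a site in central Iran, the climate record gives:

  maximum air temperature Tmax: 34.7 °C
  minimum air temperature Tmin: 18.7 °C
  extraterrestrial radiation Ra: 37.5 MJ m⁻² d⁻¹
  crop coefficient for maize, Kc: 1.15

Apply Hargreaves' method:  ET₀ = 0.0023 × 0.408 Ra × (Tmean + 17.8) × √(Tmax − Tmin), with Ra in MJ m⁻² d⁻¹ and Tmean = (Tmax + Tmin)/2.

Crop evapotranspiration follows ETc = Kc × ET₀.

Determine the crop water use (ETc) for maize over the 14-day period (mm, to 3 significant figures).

101 mm

Tmean = (34.7 + 18.7)/2 = 26.70 °C
0.408 Ra = 0.408 × 37.5 = 15.3000 mm/d equivalent
ET₀ = 0.0023 × 15.3000 × (26.70 + 17.8) × √16.0 = 0.0023 × 15.3000 × 44.50 × 4.0000 = 6.2638 mm/d
ETc = Kc × ET₀ = 1.15 × 6.2638 = 7.2034 mm/d
Over 14 days: 7.2034 × 14 = 100.848 mm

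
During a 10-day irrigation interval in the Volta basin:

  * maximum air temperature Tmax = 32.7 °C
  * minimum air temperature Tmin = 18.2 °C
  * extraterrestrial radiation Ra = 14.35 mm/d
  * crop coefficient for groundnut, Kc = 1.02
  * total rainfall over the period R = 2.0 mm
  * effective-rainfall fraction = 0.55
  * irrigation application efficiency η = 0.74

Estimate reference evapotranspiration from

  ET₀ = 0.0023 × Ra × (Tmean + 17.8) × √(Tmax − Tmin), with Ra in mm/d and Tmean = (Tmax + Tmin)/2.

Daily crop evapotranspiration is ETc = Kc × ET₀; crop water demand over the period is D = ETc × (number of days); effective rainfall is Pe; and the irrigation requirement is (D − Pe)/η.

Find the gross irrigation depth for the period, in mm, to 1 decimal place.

Tmean = (32.7 + 18.2)/2 = 25.45 °C
ET₀ = 0.0023 × 14.35 × (25.45 + 17.8) × √14.5 = 0.0023 × 14.35 × 43.25 × 3.8079 = 5.4356 mm/d
ETc = Kc × ET₀ = 1.02 × 5.4356 = 5.5443 mm/d
Crop demand D = ETc × 10 d = 5.5443 × 10 = 55.443 mm
Pe = 0.55 × 2.0 = 1.100 mm
D − Pe = 55.443 − 1.100 = 54.343 mm
Gross irrigation = 54.343 / 0.74 = 73.436 mm

73.4 mm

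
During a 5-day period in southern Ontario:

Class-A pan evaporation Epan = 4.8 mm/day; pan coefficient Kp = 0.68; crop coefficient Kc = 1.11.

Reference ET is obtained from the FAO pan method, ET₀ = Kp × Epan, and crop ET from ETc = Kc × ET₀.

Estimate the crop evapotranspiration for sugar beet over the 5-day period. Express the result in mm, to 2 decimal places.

ET₀ = 0.68 × 4.8 = 3.2640 mm/d
ETc = Kc × ET₀ = 1.11 × 3.2640 = 3.6230 mm/d
Over 5 days: 3.6230 × 5 = 18.115 mm

18.12 mm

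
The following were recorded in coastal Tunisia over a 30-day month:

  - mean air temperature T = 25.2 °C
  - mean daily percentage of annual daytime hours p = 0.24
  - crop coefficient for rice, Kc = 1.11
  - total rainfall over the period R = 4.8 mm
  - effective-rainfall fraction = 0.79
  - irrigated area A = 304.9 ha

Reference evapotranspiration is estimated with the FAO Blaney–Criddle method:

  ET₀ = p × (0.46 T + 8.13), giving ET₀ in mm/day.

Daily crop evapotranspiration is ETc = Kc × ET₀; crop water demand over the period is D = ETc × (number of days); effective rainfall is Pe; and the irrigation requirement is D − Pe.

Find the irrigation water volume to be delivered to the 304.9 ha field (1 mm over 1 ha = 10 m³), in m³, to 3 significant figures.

469000 m³

ET₀ = 0.24 × (0.46 × 25.2 + 8.13) = 0.24 × 19.722 = 4.7333 mm/d
ETc = Kc × ET₀ = 1.11 × 4.7333 = 5.2540 mm/d
Crop demand D = ETc × 30 d = 5.2540 × 30 = 157.620 mm
Pe = 0.79 × 4.8 = 3.792 mm
D − Pe = 157.620 − 3.792 = 153.828 mm
Volume = 153.828 mm × 304.9 ha × 10 = 469021.6 m³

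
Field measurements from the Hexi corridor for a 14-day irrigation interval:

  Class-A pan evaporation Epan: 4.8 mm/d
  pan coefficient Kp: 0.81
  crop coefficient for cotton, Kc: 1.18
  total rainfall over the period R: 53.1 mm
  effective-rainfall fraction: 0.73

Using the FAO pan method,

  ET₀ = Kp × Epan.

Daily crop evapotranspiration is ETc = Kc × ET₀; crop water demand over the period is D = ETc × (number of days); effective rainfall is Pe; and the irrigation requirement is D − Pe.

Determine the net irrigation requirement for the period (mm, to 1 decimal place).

25.5 mm

ET₀ = 0.81 × 4.8 = 3.8880 mm/d
ETc = Kc × ET₀ = 1.18 × 3.8880 = 4.5878 mm/d
Crop demand D = ETc × 14 d = 4.5878 × 14 = 64.229 mm
Pe = 0.73 × 53.1 = 38.763 mm
D − Pe = 64.229 − 38.763 = 25.466 mm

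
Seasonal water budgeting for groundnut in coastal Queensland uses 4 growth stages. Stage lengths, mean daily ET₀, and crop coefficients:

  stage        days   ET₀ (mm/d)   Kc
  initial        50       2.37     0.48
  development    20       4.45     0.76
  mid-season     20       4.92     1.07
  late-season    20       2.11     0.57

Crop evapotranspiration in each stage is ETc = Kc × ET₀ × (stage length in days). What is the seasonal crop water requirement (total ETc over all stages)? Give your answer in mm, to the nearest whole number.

254 mm

initial: 0.48 × 2.37 × 50 = 56.88 mm
development: 0.76 × 4.45 × 20 = 67.64 mm
mid-season: 1.07 × 4.92 × 20 = 105.29 mm
late-season: 0.57 × 2.11 × 20 = 24.05 mm
Seasonal total = 253.86 mm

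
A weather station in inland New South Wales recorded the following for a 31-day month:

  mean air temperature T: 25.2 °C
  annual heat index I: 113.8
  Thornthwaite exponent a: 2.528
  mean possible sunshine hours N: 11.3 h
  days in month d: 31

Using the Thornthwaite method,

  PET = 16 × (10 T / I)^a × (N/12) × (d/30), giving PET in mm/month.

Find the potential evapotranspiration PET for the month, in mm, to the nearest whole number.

116 mm

10T/I = 10 × 25.2 / 113.8 = 2.2144
(10T/I)^a = 2.2144^2.528 = 7.4612
Uncorrected PET = 16 × 7.4612 = 119.379 mm
Correction = (N/12)(d/30) = (11.3/12)(31/30) = 0.9731
PET = 119.379 × 0.9731 = 116.168 mm/month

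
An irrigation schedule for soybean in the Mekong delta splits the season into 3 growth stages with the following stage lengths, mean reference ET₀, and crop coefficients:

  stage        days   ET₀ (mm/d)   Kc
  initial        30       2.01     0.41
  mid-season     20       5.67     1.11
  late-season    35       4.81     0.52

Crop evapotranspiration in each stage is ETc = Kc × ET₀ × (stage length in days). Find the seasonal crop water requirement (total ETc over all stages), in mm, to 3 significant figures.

initial: 0.41 × 2.01 × 30 = 24.72 mm
mid-season: 1.11 × 5.67 × 20 = 125.87 mm
late-season: 0.52 × 4.81 × 35 = 87.54 mm
Seasonal total = 238.13 mm

238 mm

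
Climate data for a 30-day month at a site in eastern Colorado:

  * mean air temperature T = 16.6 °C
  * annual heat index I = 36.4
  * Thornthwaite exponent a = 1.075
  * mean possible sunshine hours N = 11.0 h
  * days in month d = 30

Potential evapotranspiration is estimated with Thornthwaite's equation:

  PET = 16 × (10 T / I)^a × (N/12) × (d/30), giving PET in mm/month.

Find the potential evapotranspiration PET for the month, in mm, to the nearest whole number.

75 mm

10T/I = 10 × 16.6 / 36.4 = 4.5604
(10T/I)^a = 4.5604^1.075 = 5.1101
Uncorrected PET = 16 × 5.1101 = 81.762 mm
Correction = (N/12)(d/30) = (11.0/12)(30/30) = 0.9167
PET = 81.762 × 0.9167 = 74.951 mm/month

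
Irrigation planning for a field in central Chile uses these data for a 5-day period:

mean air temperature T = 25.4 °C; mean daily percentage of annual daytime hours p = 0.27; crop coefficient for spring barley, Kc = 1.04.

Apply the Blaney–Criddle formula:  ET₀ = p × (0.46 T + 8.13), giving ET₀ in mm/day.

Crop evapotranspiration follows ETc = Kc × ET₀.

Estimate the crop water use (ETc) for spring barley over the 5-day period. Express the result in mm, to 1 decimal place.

27.8 mm

ET₀ = 0.27 × (0.46 × 25.4 + 8.13) = 0.27 × 19.814 = 5.3498 mm/d
ETc = Kc × ET₀ = 1.04 × 5.3498 = 5.5638 mm/d
Over 5 days: 5.5638 × 5 = 27.819 mm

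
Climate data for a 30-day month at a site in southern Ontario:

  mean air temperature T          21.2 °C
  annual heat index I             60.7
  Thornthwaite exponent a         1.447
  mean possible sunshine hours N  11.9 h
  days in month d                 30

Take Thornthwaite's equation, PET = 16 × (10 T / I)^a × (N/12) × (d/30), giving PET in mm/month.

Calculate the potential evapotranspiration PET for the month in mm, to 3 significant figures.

10T/I = 10 × 21.2 / 60.7 = 3.4926
(10T/I)^a = 3.4926^1.447 = 6.1085
Uncorrected PET = 16 × 6.1085 = 97.736 mm
Correction = (N/12)(d/30) = (11.9/12)(30/30) = 0.9917
PET = 97.736 × 0.9917 = 96.925 mm/month

96.9 mm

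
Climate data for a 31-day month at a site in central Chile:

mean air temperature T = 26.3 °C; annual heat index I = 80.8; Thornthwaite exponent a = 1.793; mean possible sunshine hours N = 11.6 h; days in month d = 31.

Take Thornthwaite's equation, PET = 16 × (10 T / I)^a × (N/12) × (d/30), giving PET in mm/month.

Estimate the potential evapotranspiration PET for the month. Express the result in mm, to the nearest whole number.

10T/I = 10 × 26.3 / 80.8 = 3.2550
(10T/I)^a = 3.2550^1.793 = 8.2986
Uncorrected PET = 16 × 8.2986 = 132.778 mm
Correction = (N/12)(d/30) = (11.6/12)(31/30) = 0.9989
PET = 132.778 × 0.9989 = 132.632 mm/month

133 mm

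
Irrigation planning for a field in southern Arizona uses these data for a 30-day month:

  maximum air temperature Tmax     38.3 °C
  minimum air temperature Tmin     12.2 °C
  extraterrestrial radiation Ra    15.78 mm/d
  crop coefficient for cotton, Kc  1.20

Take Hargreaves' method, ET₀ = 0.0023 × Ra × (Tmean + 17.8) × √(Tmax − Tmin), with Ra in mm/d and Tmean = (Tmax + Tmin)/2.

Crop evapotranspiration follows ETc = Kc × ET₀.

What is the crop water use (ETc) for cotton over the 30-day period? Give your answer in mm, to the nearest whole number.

Tmean = (38.3 + 12.2)/2 = 25.25 °C
ET₀ = 0.0023 × 15.78 × (25.25 + 17.8) × √26.1 = 0.0023 × 15.78 × 43.05 × 5.1088 = 7.9823 mm/d
ETc = Kc × ET₀ = 1.20 × 7.9823 = 9.5788 mm/d
Over 30 days: 9.5788 × 30 = 287.364 mm

287 mm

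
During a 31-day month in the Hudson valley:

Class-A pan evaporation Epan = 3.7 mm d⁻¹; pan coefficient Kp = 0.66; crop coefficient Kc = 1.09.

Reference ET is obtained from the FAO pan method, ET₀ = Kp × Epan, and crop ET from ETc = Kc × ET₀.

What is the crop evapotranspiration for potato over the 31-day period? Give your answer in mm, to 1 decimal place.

82.5 mm

ET₀ = 0.66 × 3.7 = 2.4420 mm/d
ETc = Kc × ET₀ = 1.09 × 2.4420 = 2.6618 mm/d
Over 31 days: 2.6618 × 31 = 82.516 mm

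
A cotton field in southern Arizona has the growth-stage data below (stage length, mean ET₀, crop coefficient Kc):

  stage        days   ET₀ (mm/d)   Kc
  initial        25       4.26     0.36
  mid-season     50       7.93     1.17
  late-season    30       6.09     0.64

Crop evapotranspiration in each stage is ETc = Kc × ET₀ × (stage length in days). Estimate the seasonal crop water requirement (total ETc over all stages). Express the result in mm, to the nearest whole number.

initial: 0.36 × 4.26 × 25 = 38.34 mm
mid-season: 1.17 × 7.93 × 50 = 463.91 mm
late-season: 0.64 × 6.09 × 30 = 116.93 mm
Seasonal total = 619.18 mm

619 mm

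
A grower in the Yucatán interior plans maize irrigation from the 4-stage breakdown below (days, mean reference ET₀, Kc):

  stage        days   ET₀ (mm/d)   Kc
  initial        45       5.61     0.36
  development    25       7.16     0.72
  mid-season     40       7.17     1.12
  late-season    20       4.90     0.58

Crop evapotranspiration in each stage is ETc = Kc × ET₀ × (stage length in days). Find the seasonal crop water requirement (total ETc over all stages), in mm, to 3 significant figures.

598 mm

initial: 0.36 × 5.61 × 45 = 90.88 mm
development: 0.72 × 7.16 × 25 = 128.88 mm
mid-season: 1.12 × 7.17 × 40 = 321.22 mm
late-season: 0.58 × 4.90 × 20 = 56.84 mm
Seasonal total = 597.82 mm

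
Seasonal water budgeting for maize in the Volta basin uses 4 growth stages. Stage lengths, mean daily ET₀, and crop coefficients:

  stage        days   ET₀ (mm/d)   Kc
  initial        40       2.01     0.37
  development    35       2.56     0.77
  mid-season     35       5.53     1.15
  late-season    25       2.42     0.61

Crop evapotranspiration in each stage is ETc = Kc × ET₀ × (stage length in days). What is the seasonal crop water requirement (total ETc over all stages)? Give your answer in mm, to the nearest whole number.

358 mm

initial: 0.37 × 2.01 × 40 = 29.75 mm
development: 0.77 × 2.56 × 35 = 68.99 mm
mid-season: 1.15 × 5.53 × 35 = 222.58 mm
late-season: 0.61 × 2.42 × 25 = 36.91 mm
Seasonal total = 358.23 mm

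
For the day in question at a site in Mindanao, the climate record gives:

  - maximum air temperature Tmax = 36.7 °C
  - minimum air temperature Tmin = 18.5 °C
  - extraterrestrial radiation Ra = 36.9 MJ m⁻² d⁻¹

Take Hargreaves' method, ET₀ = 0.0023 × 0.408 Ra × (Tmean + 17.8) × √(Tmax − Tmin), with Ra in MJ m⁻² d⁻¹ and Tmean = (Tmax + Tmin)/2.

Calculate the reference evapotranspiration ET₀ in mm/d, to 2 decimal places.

6.71 mm/d

Tmean = (36.7 + 18.5)/2 = 27.60 °C
0.408 Ra = 0.408 × 36.9 = 15.0552 mm/d equivalent
ET₀ = 0.0023 × 15.0552 × (27.60 + 17.8) × √18.2 = 0.0023 × 15.0552 × 45.40 × 4.2661 = 6.7066 mm/d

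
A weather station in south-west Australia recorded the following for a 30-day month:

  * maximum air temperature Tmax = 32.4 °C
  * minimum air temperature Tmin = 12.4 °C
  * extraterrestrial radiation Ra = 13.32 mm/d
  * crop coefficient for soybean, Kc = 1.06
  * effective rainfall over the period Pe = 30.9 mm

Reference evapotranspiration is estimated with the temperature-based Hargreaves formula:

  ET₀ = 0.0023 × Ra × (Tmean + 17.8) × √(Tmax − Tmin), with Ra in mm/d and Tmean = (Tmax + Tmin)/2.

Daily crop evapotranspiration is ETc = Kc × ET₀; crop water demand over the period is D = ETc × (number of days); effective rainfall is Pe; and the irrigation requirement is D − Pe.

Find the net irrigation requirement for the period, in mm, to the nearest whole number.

Tmean = (32.4 + 12.4)/2 = 22.40 °C
ET₀ = 0.0023 × 13.32 × (22.40 + 17.8) × √20.0 = 0.0023 × 13.32 × 40.20 × 4.4721 = 5.5077 mm/d
ETc = Kc × ET₀ = 1.06 × 5.5077 = 5.8382 mm/d
Crop demand D = ETc × 30 d = 5.8382 × 30 = 175.146 mm
D − Pe = 175.146 − 30.9 = 144.246 mm

144 mm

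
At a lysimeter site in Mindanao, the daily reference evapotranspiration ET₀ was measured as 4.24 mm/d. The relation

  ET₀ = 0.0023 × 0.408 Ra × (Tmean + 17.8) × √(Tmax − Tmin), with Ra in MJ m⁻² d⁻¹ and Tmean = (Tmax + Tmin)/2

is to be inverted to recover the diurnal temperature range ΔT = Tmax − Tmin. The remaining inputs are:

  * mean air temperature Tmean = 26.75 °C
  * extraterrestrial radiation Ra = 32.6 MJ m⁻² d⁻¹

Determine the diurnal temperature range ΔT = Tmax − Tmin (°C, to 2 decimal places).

√ΔT = ET₀ / [0.0023 × 0.408 × Ra × (Tmean+17.8)] = 4.24 / (0.0023 × 13.3008 × 44.55) = 3.1111
ΔT = 3.1111² = 9.679 °C

9.68 °C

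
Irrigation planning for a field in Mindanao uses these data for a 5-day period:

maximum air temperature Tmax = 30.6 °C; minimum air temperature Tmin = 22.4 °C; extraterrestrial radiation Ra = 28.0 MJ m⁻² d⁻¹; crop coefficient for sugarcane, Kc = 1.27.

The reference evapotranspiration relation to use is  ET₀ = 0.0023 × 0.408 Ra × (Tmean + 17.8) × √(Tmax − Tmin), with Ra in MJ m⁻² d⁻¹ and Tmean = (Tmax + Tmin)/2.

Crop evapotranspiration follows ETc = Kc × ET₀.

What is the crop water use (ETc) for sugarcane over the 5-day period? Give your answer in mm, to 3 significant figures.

21.2 mm

Tmean = (30.6 + 22.4)/2 = 26.50 °C
0.408 Ra = 0.408 × 28.0 = 11.4240 mm/d equivalent
ET₀ = 0.0023 × 11.4240 × (26.50 + 17.8) × √8.2 = 0.0023 × 11.4240 × 44.30 × 2.8636 = 3.3332 mm/d
ETc = Kc × ET₀ = 1.27 × 3.3332 = 4.2332 mm/d
Over 5 days: 4.2332 × 5 = 21.166 mm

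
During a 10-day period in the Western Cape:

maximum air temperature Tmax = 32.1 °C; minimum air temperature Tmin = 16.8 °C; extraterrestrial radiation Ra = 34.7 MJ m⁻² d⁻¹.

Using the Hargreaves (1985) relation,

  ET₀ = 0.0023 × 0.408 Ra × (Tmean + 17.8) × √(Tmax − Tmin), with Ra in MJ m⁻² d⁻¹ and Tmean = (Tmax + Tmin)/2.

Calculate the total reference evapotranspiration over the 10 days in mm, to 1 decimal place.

53.8 mm

Tmean = (32.1 + 16.8)/2 = 24.45 °C
0.408 Ra = 0.408 × 34.7 = 14.1576 mm/d equivalent
ET₀ = 0.0023 × 14.1576 × (24.45 + 17.8) × √15.3 = 0.0023 × 14.1576 × 42.25 × 3.9115 = 5.3813 mm/d
Over 10 days: 5.3813 × 10 = 53.813 mm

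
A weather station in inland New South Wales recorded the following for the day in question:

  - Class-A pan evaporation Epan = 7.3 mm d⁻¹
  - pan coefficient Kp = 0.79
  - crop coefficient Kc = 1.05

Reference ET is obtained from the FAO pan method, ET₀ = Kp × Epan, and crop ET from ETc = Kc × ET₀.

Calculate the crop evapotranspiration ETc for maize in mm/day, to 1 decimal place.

ET₀ = 0.79 × 7.3 = 5.7670 mm/d
ETc = Kc × ET₀ = 1.05 × 5.7670 = 6.0554 mm/d

6.1 mm/day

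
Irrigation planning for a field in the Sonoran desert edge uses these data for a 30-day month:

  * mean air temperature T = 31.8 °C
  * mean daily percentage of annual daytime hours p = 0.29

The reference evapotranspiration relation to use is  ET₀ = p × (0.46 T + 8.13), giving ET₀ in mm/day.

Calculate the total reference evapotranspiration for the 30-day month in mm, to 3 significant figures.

ET₀ = 0.29 × (0.46 × 31.8 + 8.13) = 0.29 × 22.758 = 6.5998 mm/d
Monthly total = 6.5998 × 30 = 197.994 mm

198 mm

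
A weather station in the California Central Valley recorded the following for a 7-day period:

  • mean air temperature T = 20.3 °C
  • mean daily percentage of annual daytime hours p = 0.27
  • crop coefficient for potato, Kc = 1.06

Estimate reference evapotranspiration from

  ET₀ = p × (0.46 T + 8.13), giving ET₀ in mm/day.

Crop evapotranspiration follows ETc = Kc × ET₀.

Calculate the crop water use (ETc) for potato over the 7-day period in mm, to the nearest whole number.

35 mm

ET₀ = 0.27 × (0.46 × 20.3 + 8.13) = 0.27 × 17.468 = 4.7164 mm/d
ETc = Kc × ET₀ = 1.06 × 4.7164 = 4.9994 mm/d
Over 7 days: 4.9994 × 7 = 34.996 mm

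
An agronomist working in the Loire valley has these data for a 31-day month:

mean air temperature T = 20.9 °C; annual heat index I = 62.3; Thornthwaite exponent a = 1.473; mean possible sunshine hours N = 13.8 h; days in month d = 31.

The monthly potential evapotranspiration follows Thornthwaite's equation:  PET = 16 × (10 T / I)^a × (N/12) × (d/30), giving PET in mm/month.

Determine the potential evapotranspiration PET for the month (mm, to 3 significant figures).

10T/I = 10 × 20.9 / 62.3 = 3.3547
(10T/I)^a = 3.3547^1.473 = 5.9469
Uncorrected PET = 16 × 5.9469 = 95.150 mm
Correction = (N/12)(d/30) = (13.8/12)(31/30) = 1.1883
PET = 95.150 × 1.1883 = 113.067 mm/month

113 mm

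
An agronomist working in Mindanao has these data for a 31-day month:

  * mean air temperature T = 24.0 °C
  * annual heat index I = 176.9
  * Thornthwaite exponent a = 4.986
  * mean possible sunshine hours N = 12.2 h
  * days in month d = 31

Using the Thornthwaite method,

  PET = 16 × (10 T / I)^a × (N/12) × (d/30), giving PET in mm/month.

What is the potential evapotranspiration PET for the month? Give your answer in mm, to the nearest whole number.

77 mm

10T/I = 10 × 24.0 / 176.9 = 1.3567
(10T/I)^a = 1.3567^4.986 = 4.5768
Uncorrected PET = 16 × 4.5768 = 73.229 mm
Correction = (N/12)(d/30) = (12.2/12)(31/30) = 1.0506
PET = 73.229 × 1.0506 = 76.934 mm/month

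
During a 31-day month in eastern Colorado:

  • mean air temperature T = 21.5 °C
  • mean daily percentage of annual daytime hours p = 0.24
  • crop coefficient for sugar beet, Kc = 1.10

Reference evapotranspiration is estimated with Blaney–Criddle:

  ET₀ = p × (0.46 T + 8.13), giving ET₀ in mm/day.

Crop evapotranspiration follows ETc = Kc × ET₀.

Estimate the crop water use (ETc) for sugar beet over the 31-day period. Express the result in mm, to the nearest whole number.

147 mm

ET₀ = 0.24 × (0.46 × 21.5 + 8.13) = 0.24 × 18.020 = 4.3248 mm/d
ETc = Kc × ET₀ = 1.10 × 4.3248 = 4.7573 mm/d
Over 31 days: 4.7573 × 31 = 147.476 mm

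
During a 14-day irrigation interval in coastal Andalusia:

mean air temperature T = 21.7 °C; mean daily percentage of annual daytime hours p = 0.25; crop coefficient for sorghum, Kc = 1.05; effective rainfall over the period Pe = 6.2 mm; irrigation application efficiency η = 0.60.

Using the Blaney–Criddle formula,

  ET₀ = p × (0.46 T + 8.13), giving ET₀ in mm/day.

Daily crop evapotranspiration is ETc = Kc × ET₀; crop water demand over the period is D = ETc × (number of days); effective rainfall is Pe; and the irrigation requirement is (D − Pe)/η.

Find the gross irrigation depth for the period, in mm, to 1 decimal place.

100.6 mm

ET₀ = 0.25 × (0.46 × 21.7 + 8.13) = 0.25 × 18.112 = 4.5280 mm/d
ETc = Kc × ET₀ = 1.05 × 4.5280 = 4.7544 mm/d
Crop demand D = ETc × 14 d = 4.7544 × 14 = 66.562 mm
D − Pe = 66.562 − 6.2 = 60.362 mm
Gross irrigation = 60.362 / 0.60 = 100.603 mm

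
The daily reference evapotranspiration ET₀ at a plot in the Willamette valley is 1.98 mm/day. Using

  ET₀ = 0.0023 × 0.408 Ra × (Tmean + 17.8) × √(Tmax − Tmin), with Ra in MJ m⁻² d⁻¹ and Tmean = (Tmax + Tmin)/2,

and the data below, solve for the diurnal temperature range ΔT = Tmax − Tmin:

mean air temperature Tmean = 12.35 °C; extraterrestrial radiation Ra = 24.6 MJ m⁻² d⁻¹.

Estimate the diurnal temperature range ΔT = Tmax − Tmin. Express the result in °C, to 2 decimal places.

8.09 °C

√ΔT = ET₀ / [0.0023 × 0.408 × Ra × (Tmean+17.8)] = 1.98 / (0.0023 × 10.0368 × 30.15) = 2.8448
ΔT = 2.8448² = 8.093 °C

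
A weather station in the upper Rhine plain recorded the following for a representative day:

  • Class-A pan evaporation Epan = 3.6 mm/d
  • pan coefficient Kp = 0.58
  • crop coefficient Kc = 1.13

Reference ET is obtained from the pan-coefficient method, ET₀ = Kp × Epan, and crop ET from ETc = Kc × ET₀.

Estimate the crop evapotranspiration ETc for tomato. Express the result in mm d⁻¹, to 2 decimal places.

2.36 mm d⁻¹

ET₀ = 0.58 × 3.6 = 2.0880 mm/d
ETc = Kc × ET₀ = 1.13 × 2.0880 = 2.3594 mm/d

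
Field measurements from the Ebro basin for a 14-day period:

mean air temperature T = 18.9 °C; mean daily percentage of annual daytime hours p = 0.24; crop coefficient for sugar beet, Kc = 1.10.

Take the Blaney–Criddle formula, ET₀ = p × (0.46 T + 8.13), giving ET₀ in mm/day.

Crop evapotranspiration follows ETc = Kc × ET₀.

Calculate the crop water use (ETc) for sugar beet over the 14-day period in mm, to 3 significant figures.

62.2 mm

ET₀ = 0.24 × (0.46 × 18.9 + 8.13) = 0.24 × 16.824 = 4.0378 mm/d
ETc = Kc × ET₀ = 1.10 × 4.0378 = 4.4416 mm/d
Over 14 days: 4.4416 × 14 = 62.182 mm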